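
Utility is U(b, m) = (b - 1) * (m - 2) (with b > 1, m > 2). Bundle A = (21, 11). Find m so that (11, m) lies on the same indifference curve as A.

U(21, 11) = 180.
Set U(11, m) = 180 and solve.
With b = 11: (11 − 1) = 10, so (m − 2) = 180/10 = 18.
So m = 2 + 18 = 20.
Check: U(11, 20) = 180.

m = 20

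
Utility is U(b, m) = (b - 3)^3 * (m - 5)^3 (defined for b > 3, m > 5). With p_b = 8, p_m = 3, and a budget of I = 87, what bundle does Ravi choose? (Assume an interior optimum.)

MU_b = 3·(b−3)^2·(m−5)^3, MU_m = 3·(b−3)^3·(m−5)^2.
MRS = (m−5)/(b−3).
Tangency: set MRS = p_b/p_m = 8/3.
So (m − 5)/(b − 3) = 8/3, i.e. (m − 5) = (8/3)·(b − 3).
Rewrite the budget in excess-of-subsistence terms: 8·(b − 3) + 3·(m − 5) = 87 − 8·3 − 3·5 = 48.
Substituting, 16·(b − 3) = 48, so b − 3 = 3 and b* = 6.
Then m − 5 = (8/3)·3 = 8, so m* = 13.

b* = 6, m* = 13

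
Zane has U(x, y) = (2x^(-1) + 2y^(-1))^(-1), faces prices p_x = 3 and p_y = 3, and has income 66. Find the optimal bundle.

For CES with ρ = -1, MRS = (y/x)^2.
Tangency: set MRS = p_x/p_y = 3/3 = 1.
So (y/x)^2 = 1; taking the square root, y/x = 1, i.e. y = x.
Substitute into the budget 3·x + 3·y = 66: 6·x = 66, so x* = 11 and y* = 11.

x* = 11, y* = 11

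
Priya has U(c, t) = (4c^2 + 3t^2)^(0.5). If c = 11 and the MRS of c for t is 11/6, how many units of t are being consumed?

For CES with ρ = 2, MRS = (4/3)·(t/c)^(-1).
Setting (4/3)·(t/11)^(-1) = 11/6 gives (t/11)^(-1) = 1.375, so t/11 = 8/11 and t = 8.

t = 8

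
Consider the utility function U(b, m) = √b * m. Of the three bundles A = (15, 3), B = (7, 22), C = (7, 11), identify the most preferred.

Evaluate utility at each bundle:
U(A) = 11.619.
U(B) = 58.207.
U(C) = 29.103.
Highest utility is B, so B ≻ C ≻ A.

Bundle B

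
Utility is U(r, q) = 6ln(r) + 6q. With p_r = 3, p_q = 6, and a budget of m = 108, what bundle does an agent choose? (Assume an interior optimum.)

MU_r = 6/r, MU_q = 6.
MRS = 6/r ÷ 6.
Tangency: set MRS = p_r/p_q = 3/6 = 0.5.
MRS depends only on r: 1/r = 0.5 ⇒ r* = 1/0.5 = 2.
From the budget, 6·q = 108 − 3·2 = 102, so q* = 17.

r* = 2, q* = 17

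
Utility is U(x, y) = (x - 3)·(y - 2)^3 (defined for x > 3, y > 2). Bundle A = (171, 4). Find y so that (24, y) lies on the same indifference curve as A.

U(171, 4) = 1344.
Set U(24, y) = 1344 and solve.
With x = 24: (24 − 3) = 21, so (y − 2)^3 = 1344/21 = 64.
Taking the cube root (with y > 2): y − 2 = 4, so y = 6.
Check: U(24, 6) = 1344.

y = 6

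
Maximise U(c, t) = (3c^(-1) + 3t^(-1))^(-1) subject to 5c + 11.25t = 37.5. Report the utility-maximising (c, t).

For CES with ρ = -1, MRS = (t/c)^2.
Tangency: set MRS = p_c/p_t = 5/11.25 = 4/9.
So (t/c)^2 = 4/9; taking the square root, t/c = 2/3, i.e. t = (2/3)·c.
Substitute into the budget 5·c + 11.25·t = 37.5: 12.5·c = 37.5, so c* = 3 and t* = (2/3)·3 = 2.

c* = 3, t* = 2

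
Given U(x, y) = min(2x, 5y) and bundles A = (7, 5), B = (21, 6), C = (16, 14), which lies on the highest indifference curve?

Bundle C

Evaluate utility at each bundle:
U(A) = 14.
U(B) = 30.
U(C) = 32.
Highest utility is C, so C ≻ B ≻ A.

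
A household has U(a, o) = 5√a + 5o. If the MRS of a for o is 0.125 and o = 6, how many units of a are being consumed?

a = 16

MU_a = 5/(2√a), MU_o = 5.
MRS = 5/(2√a) ÷ 5.
MRS depends only on a: 0.5/√a = 0.125 ⇒ √a = 0.5/0.125 = 4 ⇒ a = 16.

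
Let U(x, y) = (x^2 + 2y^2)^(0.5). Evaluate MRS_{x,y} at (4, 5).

MRS = 0.4

For CES with ρ = 2, MRS = (1/2)·(y/x)^(-1).
At (4, 5): MRS = 0.4.
That is, one extra unit of x is worth 0.4 units of y at the margin.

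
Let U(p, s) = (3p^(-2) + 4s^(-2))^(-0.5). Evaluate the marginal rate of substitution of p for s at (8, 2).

MRS = 3/256

For CES with ρ = -2, MRS = (3/4)·(s/p)^3.
At (8, 2): MRS = 3/256.
So at (8, 2) the consumer would give up 3/256 units of s for one more unit of p.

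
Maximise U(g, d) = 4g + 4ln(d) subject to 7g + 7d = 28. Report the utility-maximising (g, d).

MU_g = 4, MU_d = 4/d.
MRS = 4 ÷ (4/d).
Tangency: set MRS = p_g/p_d = 7/7 = 1.
MRS depends only on d: d = 1 ⇒ d* = 1.
From the budget, 7·g = 28 − 7·1 = 21, so g* = 3.

g* = 3, d* = 1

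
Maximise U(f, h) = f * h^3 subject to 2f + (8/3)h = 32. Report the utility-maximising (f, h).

f* = 4, h* = 9

MU_f = h^3 and MU_h = 3·f·h^2.
MRS = MU_f/MU_h = (1/3)·h/f.
Tangency: set MRS = p_f/p_h = 2/(8/3) = 0.75.
So (1/3)·h/f = 0.75, i.e. h = 2.25·f.
Substitute into the budget 2·f + (8/3)·h = 32: 8·f = 32, so f* = 4.
Then h* = 2.25·4 = 9.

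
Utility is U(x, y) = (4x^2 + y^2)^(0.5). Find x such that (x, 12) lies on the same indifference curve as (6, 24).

U depends on (x, y) only through S = 4x^2 + y^2, so equal utility means equal S. At (6, 24): S = 720.
With y = 12: 12^2 = 144, so 4x^2 = 720 − 144 = 576, i.e. x^2 = 144.
Hence x = √144 = 12.
Check: U(12, 12) = 26.8328.

x = 12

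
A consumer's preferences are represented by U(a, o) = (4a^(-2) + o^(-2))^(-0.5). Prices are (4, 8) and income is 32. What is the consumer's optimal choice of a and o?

a* = 4, o* = 2

For CES with ρ = -2, MRS = (4/1)·(o/a)^3.
Tangency: set MRS = p_a/p_o = 4/8 = 0.5.
So (o/a)^3 = 0.125; taking the cube root, o/a = 0.5, i.e. o = 0.5·a.
Substitute into the budget 4·a + 8·o = 32: 8·a = 32, so a* = 4 and o* = 0.5·4 = 2.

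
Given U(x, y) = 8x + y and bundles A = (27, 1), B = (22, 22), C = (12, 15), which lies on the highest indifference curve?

Bundle A

Evaluate utility at each bundle:
U(A) = 217.
U(B) = 198.
U(C) = 111.
Highest utility is A, so A ≻ B ≻ C.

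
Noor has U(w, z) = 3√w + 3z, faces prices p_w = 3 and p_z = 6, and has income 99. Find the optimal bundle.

w* = 1, z* = 16

MU_w = 3/(2√w), MU_z = 3.
MRS = 3/(2√w) ÷ 3.
Tangency: set MRS = p_w/p_z = 3/6 = 0.5.
MRS depends only on w: 0.5/√w = 0.5 ⇒ √w = 0.5/0.5 = 1 ⇒ w* = 1.
From the budget, 6·z = 99 − 3·1 = 96, so z* = 16.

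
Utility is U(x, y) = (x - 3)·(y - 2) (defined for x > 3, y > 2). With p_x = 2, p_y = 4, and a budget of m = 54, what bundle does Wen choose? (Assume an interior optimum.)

x* = 13, y* = 7

MU_x = (y−2), MU_y = (x−3).
MRS = (y−2)/(x−3).
Tangency: set MRS = p_x/p_y = 2/4 = 0.5.
So (y − 2)/(x − 3) = 0.5, i.e. (y − 2) = 0.5·(x − 3).
Rewrite the budget in excess-of-subsistence terms: 2·(x − 3) + 4·(y − 2) = 54 − 2·3 − 4·2 = 40.
Substituting, 4·(x − 3) = 40, so x − 3 = 10 and x* = 13.
Then y − 2 = 0.5·10 = 5, so y* = 7.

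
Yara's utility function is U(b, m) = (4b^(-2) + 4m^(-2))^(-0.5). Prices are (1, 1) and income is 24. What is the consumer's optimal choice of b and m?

b* = 12, m* = 12

For CES with ρ = -2, MRS = (m/b)^3.
Tangency: set MRS = p_b/p_m = 1/1 = 1.
So (m/b)^3 = 1; taking the cube root, m/b = 1, i.e. m = b.
Substitute into the budget 1·b + 1·m = 24: 2·b = 24, so b* = 12 and m* = 12.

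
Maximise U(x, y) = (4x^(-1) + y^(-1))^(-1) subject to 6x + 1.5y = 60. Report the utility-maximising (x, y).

x* = 8, y* = 8

For CES with ρ = -1, MRS = (4/1)·(y/x)^2.
Tangency: set MRS = p_x/p_y = 6/1.5 = 4.
So (y/x)^2 = 1; taking the square root, y/x = 1, i.e. y = x.
Substitute into the budget 6·x + 1.5·y = 60: 7.5·x = 60, so x* = 8 and y* = 8.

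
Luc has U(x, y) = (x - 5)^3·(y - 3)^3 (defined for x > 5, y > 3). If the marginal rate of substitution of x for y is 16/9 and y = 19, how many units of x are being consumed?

x = 14

MU_x = 3·(x−5)^2·(y−3)^3, MU_y = 3·(x−5)^3·(y−3)^2.
MRS = (y−3)/(x−5).
Substitute y = 19: MRS = 16/(x − 5). Setting this equal to 16/9 gives x − 5 = 16/(16/9) = 9, so x = 14.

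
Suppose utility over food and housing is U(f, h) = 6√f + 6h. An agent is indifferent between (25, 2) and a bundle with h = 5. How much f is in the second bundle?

f = 4

U(25, 2) = 42.
Set U(f, 5) = 42 and solve.
With h = 5: 6√f = 42 − 6·5 = 12, so √f = 2 and f = 4.
Check: U(4, 5) = 42.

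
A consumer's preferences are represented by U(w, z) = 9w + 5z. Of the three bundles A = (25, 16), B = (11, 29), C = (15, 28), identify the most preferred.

Bundle A

Evaluate utility at each bundle:
U(A) = 305.
U(B) = 244.
U(C) = 275.
Highest utility is A, so A ≻ C ≻ B.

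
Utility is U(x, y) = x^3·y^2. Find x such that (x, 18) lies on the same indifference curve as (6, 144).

U(6, 144) = 4478976.
Set U(x, 18) = 4478976 and solve.
With y = 18: 18^2 = 324, so x^3 = 4478976/324 = 13824; taking the cube root, x = 24.
Check: U(24, 18) = 4478976.

x = 24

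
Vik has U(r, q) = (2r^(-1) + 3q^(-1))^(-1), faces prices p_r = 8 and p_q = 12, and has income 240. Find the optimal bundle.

r* = 12, q* = 12

For CES with ρ = -1, MRS = (2/3)·(q/r)^2.
Tangency: set MRS = p_r/p_q = 8/12 = 2/3.
So (q/r)^2 = 1; taking the square root, q/r = 1, i.e. q = r.
Substitute into the budget 8·r + 12·q = 240: 20·r = 240, so r* = 12 and q* = 12.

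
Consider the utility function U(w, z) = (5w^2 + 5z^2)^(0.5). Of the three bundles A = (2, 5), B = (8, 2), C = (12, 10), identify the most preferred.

Bundle C

Evaluate utility at each bundle:
U(A) = 12.042.
U(B) = 18.439.
U(C) = 34.928.
Highest utility is C, so C ≻ B ≻ A.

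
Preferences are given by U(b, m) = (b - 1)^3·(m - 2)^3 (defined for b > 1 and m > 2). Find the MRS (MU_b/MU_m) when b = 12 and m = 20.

MU_b = 3·(b−1)^2·(m−2)^3, MU_m = 3·(b−1)^3·(m−2)^2.
MRS = (m−2)/(b−1).
At (12, 20): MRS = 18/11.
That is, one extra unit of b is worth 18/11 units of m at the margin.

MRS = 18/11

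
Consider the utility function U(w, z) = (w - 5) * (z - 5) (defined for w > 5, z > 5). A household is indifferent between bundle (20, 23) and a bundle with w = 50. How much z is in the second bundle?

z = 11

U(20, 23) = 270.
Set U(50, z) = 270 and solve.
With w = 50: (50 − 5) = 45, so (z − 5) = 270/45 = 6.
So z = 5 + 6 = 11.
Check: U(50, 11) = 270.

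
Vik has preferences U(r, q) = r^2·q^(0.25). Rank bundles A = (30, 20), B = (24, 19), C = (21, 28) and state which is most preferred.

Bundle A

Evaluate utility at each bundle:
U(A) = 1903.268.
U(B) = 1202.571.
U(C) = 1014.444.
Highest utility is A, so A ≻ B ≻ C.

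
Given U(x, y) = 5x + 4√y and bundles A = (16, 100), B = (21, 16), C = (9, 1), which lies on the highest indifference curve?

Evaluate utility at each bundle:
U(A) = 120.000.
U(B) = 121.000.
U(C) = 49.000.
Highest utility is B, so B ≻ A ≻ C.

Bundle B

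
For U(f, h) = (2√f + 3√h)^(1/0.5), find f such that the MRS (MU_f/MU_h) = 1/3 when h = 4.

For CES with ρ = 0.5, MRS = (2/3)·√(h/f).
Setting (2/3)·√(4/f) = 1/3 gives √(4/f) = 0.5, so 4/f = 0.25 and f = 16.

f = 16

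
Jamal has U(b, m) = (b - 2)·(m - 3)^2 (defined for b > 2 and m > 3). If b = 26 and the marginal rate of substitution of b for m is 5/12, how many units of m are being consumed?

m = 23

MU_b = (m−3)^2, MU_m = 2·(b−2)·(m−3).
MRS = (1/2)·(m−3)/(b−2).
Substitute b = 26: MRS = (m − 3)/48. Setting this equal to 5/12 gives m − 3 = (5/12)·48 = 20, so m = 23.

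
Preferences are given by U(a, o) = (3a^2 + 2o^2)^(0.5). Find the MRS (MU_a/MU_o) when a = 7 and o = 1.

For CES with ρ = 2, MRS = (3/2)·(o/a)^(-1).
At (7, 1): MRS = 10.5.
The indifference curve has slope −10.5 at this bundle.

MRS = 10.5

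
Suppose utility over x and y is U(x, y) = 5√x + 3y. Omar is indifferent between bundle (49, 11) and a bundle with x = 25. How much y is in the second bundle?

y = 43/3

U(49, 11) = 68.
Set U(25, y) = 68 and solve.
With x = 25: √25 = 5, so 3y = 68 − 5·5 = 43 and y = 43/3.
Check: U(25, 43/3) = 68.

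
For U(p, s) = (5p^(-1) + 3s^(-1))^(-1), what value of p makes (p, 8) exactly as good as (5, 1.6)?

U depends on (p, s) only through S = 5p^(-1) + 3s^(-1), so equal utility means equal S. At (5, 1.6): S = 2.875.
With s = 8: 3·8^(-1) = 0.375, so 5p^(-1) = 2.875 − 0.375 = 2.5, i.e. p^(-1) = 0.5.
Hence p = 1/0.5 = 2.
Check: U(2, 8) = 0.3478.

p = 2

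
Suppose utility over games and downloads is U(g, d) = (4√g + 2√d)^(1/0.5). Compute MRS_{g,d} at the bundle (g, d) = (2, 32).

MRS = 8

For CES with ρ = 0.5, MRS = (4/2)·√(d/g).
At (2, 32): MRS = 8.
That is, one extra unit of g is worth 8 units of d at the margin.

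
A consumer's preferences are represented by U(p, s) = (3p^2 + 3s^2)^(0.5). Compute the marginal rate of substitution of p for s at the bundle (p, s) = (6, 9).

For CES with ρ = 2, MRS = (s/p)^(-1).
At (6, 9): MRS = 2/3.
The indifference curve has slope −2/3 at this bundle.

MRS = 2/3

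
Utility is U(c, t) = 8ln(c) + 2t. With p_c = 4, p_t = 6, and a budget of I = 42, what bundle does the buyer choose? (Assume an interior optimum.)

MU_c = 8/c, MU_t = 2.
MRS = 8/c ÷ 2.
Tangency: set MRS = p_c/p_t = 4/6 = 2/3.
MRS depends only on c: 4/c = 2/3 ⇒ c* = 4/(2/3) = 6.
From the budget, 6·t = 42 − 4·6 = 18, so t* = 3.

c* = 6, t* = 3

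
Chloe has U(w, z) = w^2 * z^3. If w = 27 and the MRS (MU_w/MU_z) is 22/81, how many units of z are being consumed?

z = 11

MU_w = 2·w·z^3 and MU_z = 3·w^2·z^2.
MRS = MU_w/MU_z = (2/3)·z/w.
Substitute w = 27: MRS = z/40.5. Setting z/40.5 = 22/81 gives z = (22/81)·40.5 = 11.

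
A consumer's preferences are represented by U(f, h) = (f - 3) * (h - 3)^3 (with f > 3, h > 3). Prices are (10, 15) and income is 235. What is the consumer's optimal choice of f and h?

f* = 7, h* = 11

MU_f = (h−3)^3, MU_h = 3·(f−3)·(h−3)^2.
MRS = (1/3)·(h−3)/(f−3).
Tangency: set MRS = p_f/p_h = 10/15 = 2/3.
So (1/3)·(h − 3)/(f − 3) = 2/3, i.e. (h − 3) = 2·(f − 3).
Rewrite the budget in excess-of-subsistence terms: 10·(f − 3) + 15·(h − 3) = 235 − 10·3 − 15·3 = 160.
Substituting, 40·(f − 3) = 160, so f − 3 = 4 and f* = 7.
Then h − 3 = 2·4 = 8, so h* = 11.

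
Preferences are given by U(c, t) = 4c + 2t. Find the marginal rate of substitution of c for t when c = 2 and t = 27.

MU_c = 4, MU_t = 2, so MRS = 4/2 = 2 at every bundle.
At (2, 27): MRS = 2.
The indifference curve has slope −2 at this bundle.

MRS = 2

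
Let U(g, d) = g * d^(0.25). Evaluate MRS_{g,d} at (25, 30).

MU_g = d^(0.25) and MU_d = 0.25·g·d^(-0.75).
MRS = MU_g/MU_d = (4)·d/g.
At (25, 30): MRS = 4.8.
The indifference curve has slope −4.8 at this bundle.

MRS = 4.8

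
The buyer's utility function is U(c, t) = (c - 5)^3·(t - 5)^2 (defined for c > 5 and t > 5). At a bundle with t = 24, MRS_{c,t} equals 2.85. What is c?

MU_c = 3·(c−5)^2·(t−5)^2, MU_t = 2·(c−5)^3·(t−5).
MRS = (3/2)·(t−5)/(c−5).
Substitute t = 24: MRS = 28.5/(c − 5). Setting this equal to 2.85 gives c − 5 = 28.5/2.85 = 10, so c = 15.

c = 15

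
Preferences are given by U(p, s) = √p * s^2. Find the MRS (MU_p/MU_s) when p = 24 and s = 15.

MRS = 5/32

MU_p = 0.5·p^(-0.5)·s^2 and MU_s = 2·√p·s.
MRS = MU_p/MU_s = (0.25)·s/p.
At (24, 15): MRS = 5/32.
The indifference curve has slope −5/32 at this bundle.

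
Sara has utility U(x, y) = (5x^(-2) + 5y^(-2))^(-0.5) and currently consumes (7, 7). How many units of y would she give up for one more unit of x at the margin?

For CES with ρ = -2, MRS = (y/x)^3.
At (7, 7): MRS = 1.
The indifference curve has slope −1 at this bundle.

MRS = 1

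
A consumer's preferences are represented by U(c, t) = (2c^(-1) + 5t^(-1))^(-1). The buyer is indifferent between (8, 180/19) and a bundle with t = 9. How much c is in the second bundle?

c = 9

U depends on (c, t) only through S = 2c^(-1) + 5t^(-1), so equal utility means equal S. At (8, 180/19): S = 7/9.
With t = 9: 5·9^(-1) = 5/9, so 2c^(-1) = 7/9 − 5/9 = 2/9, i.e. c^(-1) = 1/9.
Hence c = 1/(1/9) = 9.
Check: U(9, 9) = 1.2857.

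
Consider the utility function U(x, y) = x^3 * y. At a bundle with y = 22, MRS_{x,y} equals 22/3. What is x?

x = 9

MU_x = 3·x^2·y and MU_y = x^3.
MRS = MU_x/MU_y = (3/1)·y/x.
Substitute y = 22: MRS = 66/x. Setting 66/x = 22/3 gives x = 66/(22/3) = 9.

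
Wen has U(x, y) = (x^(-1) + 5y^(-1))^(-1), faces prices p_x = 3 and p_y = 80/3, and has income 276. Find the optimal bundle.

For CES with ρ = -1, MRS = (1/5)·(y/x)^2.
Tangency: set MRS = p_x/p_y = 3/(80/3) = 9/80.
So (y/x)^2 = 9/16; taking the square root, y/x = 0.75, i.e. y = 0.75·x.
Substitute into the budget 3·x + (80/3)·y = 276: 23·x = 276, so x* = 12 and y* = 0.75·12 = 9.

x* = 12, y* = 9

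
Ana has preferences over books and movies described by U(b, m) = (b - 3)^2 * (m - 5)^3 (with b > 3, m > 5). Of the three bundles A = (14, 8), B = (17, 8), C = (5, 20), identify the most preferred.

Evaluate utility at each bundle:
U(A) = 3267.
U(B) = 5292.
U(C) = 13500.
Highest utility is C, so C ≻ B ≻ A.

Bundle C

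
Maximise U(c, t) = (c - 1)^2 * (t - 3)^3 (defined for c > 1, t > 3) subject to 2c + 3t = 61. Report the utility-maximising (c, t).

c* = 11, t* = 13

MU_c = 2·(c−1)·(t−3)^3, MU_t = 3·(c−1)^2·(t−3)^2.
MRS = (2/3)·(t−3)/(c−1).
Tangency: set MRS = p_c/p_t = 2/3.
So (2/3)·(t − 3)/(c − 1) = 2/3, i.e. (t − 3) = (c − 1).
Rewrite the budget in excess-of-subsistence terms: 2·(c − 1) + 3·(t − 3) = 61 − 2·1 − 3·3 = 50.
Substituting, 5·(c − 1) = 50, so c − 1 = 10 and c* = 11.
Then t − 3 = 10, so t* = 13.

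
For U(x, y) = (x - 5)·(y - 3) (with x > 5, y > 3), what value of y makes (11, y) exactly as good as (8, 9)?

U(8, 9) = 18.
Set U(11, y) = 18 and solve.
With x = 11: (11 − 5) = 6, so (y − 3) = 18/6 = 3.
So y = 3 + 3 = 6.
Check: U(11, 6) = 18.

y = 6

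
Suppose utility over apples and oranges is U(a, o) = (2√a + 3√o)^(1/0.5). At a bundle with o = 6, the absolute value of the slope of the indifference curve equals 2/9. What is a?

a = 54

For CES with ρ = 0.5, MRS = (2/3)·√(o/a).
Setting (2/3)·√(6/a) = 2/9 gives √(6/a) = 1/3, so 6/a = 1/9 and a = 54.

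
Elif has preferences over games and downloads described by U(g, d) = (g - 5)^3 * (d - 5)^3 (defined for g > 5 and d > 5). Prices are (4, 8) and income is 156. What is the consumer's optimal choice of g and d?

g* = 17, d* = 11

MU_g = 3·(g−5)^2·(d−5)^3, MU_d = 3·(g−5)^3·(d−5)^2.
MRS = (d−5)/(g−5).
Tangency: set MRS = p_g/p_d = 4/8 = 0.5.
So (d − 5)/(g − 5) = 0.5, i.e. (d − 5) = 0.5·(g − 5).
Rewrite the budget in excess-of-subsistence terms: 4·(g − 5) + 8·(d − 5) = 156 − 4·5 − 8·5 = 96.
Substituting, 8·(g − 5) = 96, so g − 5 = 12 and g* = 17.
Then d − 5 = 0.5·12 = 6, so d* = 11.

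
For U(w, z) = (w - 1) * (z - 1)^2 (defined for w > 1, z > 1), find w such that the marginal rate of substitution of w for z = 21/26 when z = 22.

w = 14

MU_w = (z−1)^2, MU_z = 2·(w−1)·(z−1).
MRS = (1/2)·(z−1)/(w−1).
Substitute z = 22: MRS = 10.5/(w − 1). Setting this equal to 21/26 gives w − 1 = 10.5/(21/26) = 13, so w = 14.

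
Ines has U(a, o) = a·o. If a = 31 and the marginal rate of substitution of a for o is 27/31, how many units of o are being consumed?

o = 27

MU_a = o and MU_o = a.
MRS = MU_a/MU_o = o/a.
Substitute a = 31: MRS = o/31. Setting o/31 = 27/31 gives o = (27/31)·31 = 27.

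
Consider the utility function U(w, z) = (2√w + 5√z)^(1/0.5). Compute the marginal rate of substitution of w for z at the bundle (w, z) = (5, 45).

MRS = 1.2

For CES with ρ = 0.5, MRS = (2/5)·√(z/w).
At (5, 45): MRS = 1.2.
So at (5, 45) the consumer would give up 1.2 units of z for one more unit of w.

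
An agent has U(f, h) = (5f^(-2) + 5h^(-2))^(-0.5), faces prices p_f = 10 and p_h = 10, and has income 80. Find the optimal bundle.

f* = 4, h* = 4

For CES with ρ = -2, MRS = (h/f)^3.
Tangency: set MRS = p_f/p_h = 10/10 = 1.
So (h/f)^3 = 1; taking the cube root, h/f = 1, i.e. h = f.
Substitute into the budget 10·f + 10·h = 80: 20·f = 80, so f* = 4 and h* = 4.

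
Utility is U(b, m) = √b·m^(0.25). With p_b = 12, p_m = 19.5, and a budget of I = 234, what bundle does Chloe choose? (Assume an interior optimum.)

MU_b = 0.5·b^(-0.5)·m^(0.25) and MU_m = 0.25·√b·m^(-0.75).
MRS = MU_b/MU_m = (2)·m/b.
Tangency: set MRS = p_b/p_m = 12/19.5 = 8/13.
So (2)·m/b = 8/13, i.e. m = (4/13)·b.
Substitute into the budget 12·b + 19.5·m = 234: 18·b = 234, so b* = 13.
Then m* = (4/13)·13 = 4.

b* = 13, m* = 4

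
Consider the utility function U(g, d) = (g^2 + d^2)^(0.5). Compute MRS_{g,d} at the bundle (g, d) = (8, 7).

MRS = 8/7

For CES with ρ = 2, MRS = (d/g)^(-1).
At (8, 7): MRS = 8/7.
That is, one extra unit of g is worth 8/7 units of d at the margin.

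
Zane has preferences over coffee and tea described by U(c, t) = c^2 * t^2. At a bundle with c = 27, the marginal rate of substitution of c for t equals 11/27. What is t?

MU_c = 2·c·t^2 and MU_t = 2·c^2·t.
MRS = MU_c/MU_t = t/c.
Substitute c = 27: MRS = t/27. Setting t/27 = 11/27 gives t = (11/27)·27 = 11.

t = 11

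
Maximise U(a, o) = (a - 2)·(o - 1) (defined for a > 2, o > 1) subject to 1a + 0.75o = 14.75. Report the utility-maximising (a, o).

MU_a = (o−1), MU_o = (a−2).
MRS = (o−1)/(a−2).
Tangency: set MRS = p_a/p_o = 1/0.75 = 4/3.
So (o − 1)/(a − 2) = 4/3, i.e. (o − 1) = (4/3)·(a − 2).
Rewrite the budget in excess-of-subsistence terms: 1·(a − 2) + 0.75·(o − 1) = 14.75 − 1·2 − 0.75·1 = 12.
Substituting, 2·(a − 2) = 12, so a − 2 = 6 and a* = 8.
Then o − 1 = (4/3)·6 = 8, so o* = 9.

a* = 8, o* = 9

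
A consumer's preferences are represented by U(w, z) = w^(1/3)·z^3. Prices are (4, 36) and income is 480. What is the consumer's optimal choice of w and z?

MU_w = 1/3·w^(-2/3)·z^3 and MU_z = 3·w^(1/3)·z^2.
MRS = MU_w/MU_z = (1/9)·z/w.
Tangency: set MRS = p_w/p_z = 4/36 = 1/9.
So (1/9)·z/w = 1/9, i.e. z = w.
Substitute into the budget 4·w + 36·z = 480: 40·w = 480, so w* = 12.
Then z* = 12.

w* = 12, z* = 12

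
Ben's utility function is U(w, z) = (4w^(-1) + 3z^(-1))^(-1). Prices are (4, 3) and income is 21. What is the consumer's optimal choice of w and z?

For CES with ρ = -1, MRS = (4/3)·(z/w)^2.
Tangency: set MRS = p_w/p_z = 4/3.
So (z/w)^2 = 1; taking the square root, z/w = 1, i.e. z = w.
Substitute into the budget 4·w + 3·z = 21: 7·w = 21, so w* = 3 and z* = 3.

w* = 3, z* = 3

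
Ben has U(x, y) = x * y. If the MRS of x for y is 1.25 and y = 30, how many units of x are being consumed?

MU_x = y and MU_y = x.
MRS = MU_x/MU_y = y/x.
Substitute y = 30: MRS = 30/x. Setting 30/x = 1.25 gives x = 30/1.25 = 24.

x = 24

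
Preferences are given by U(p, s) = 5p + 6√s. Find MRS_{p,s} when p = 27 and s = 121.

MU_p = 5, MU_s = 6/(2√s).
MRS = 5 ÷ (6/(2√s)).
At (27, 121): MRS = 55/3.
The indifference curve has slope −55/3 at this bundle.

MRS = 55/3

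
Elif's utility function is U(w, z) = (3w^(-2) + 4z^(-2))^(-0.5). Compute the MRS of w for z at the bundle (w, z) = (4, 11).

For CES with ρ = -2, MRS = (3/4)·(z/w)^3.
At (4, 11): MRS = 3993/256.
That is, one extra unit of w is worth 3993/256 units of z at the margin.

MRS = 3993/256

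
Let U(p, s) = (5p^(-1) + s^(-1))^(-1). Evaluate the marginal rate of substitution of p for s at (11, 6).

MRS = 180/121

For CES with ρ = -1, MRS = (5/1)·(s/p)^2.
At (11, 6): MRS = 180/121.
So at (11, 6) the consumer would give up 180/121 units of s for one more unit of p.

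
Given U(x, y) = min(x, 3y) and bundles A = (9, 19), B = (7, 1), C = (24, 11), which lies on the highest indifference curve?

Bundle C

Evaluate utility at each bundle:
U(A) = 9.
U(B) = 3.
U(C) = 24.
Highest utility is C, so C ≻ A ≻ B.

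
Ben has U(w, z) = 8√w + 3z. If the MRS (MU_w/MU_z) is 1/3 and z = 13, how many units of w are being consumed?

w = 16

MU_w = 8/(2√w), MU_z = 3.
MRS = 8/(2√w) ÷ 3.
MRS depends only on w: (4/3)/√w = 1/3 ⇒ √w = (4/3)/(1/3) = 4 ⇒ w = 16.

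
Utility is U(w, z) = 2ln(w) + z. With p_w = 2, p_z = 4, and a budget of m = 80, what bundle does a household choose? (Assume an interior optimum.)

w* = 4, z* = 18

MU_w = 2/w, MU_z = 1.
MRS = 2/w ÷ 1.
Tangency: set MRS = p_w/p_z = 2/4 = 0.5.
MRS depends only on w: 2/w = 0.5 ⇒ w* = 2/0.5 = 4.
From the budget, 4·z = 80 − 2·4 = 72, so z* = 18.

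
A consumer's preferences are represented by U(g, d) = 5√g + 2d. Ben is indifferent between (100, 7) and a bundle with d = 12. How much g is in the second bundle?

g = 64

U(100, 7) = 64.
Set U(g, 12) = 64 and solve.
With d = 12: 5√g = 64 − 2·12 = 40, so √g = 8 and g = 64.
Check: U(64, 12) = 64.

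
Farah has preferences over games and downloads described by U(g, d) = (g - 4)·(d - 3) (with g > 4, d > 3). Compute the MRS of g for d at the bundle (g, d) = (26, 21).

MRS = 9/11

MU_g = (d−3), MU_d = (g−4).
MRS = (d−3)/(g−4).
At (26, 21): MRS = 9/11.
So at (26, 21) the consumer would give up 9/11 units of d for one more unit of g.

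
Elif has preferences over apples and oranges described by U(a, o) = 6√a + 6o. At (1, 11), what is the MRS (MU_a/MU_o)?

MU_a = 6/(2√a), MU_o = 6.
MRS = 6/(2√a) ÷ 6.
At (1, 11): MRS = 0.5.
The indifference curve has slope −0.5 at this bundle.

MRS = 0.5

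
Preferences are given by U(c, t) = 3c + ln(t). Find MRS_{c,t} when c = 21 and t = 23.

MRS = 69

MU_c = 3, MU_t = 1/t.
MRS = 3 ÷ (1/t).
At (21, 23): MRS = 69.
So at (21, 23) the consumer would give up 69 units of t for one more unit of c.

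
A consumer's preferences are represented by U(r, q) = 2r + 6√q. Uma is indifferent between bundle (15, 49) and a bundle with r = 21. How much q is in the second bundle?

U(15, 49) = 72.
Set U(21, q) = 72 and solve.
With r = 21: 6√q = 72 − 2·21 = 30, so √q = 5 and q = 25.
Check: U(21, 25) = 72.

q = 25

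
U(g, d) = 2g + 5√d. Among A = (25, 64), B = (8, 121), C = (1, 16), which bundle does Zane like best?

Evaluate utility at each bundle:
U(A) = 90.000.
U(B) = 71.000.
U(C) = 22.000.
Highest utility is A, so A ≻ B ≻ C.

Bundle A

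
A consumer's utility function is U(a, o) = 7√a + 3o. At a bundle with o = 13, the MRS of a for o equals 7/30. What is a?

MU_a = 7/(2√a), MU_o = 3.
MRS = 7/(2√a) ÷ 3.
MRS depends only on a: (7/6)/√a = 7/30 ⇒ √a = (7/6)/(7/30) = 5 ⇒ a = 25.

a = 25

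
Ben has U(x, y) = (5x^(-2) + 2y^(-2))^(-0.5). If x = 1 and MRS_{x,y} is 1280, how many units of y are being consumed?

For CES with ρ = -2, MRS = (5/2)·(y/x)^3.
Setting (5/2)·(y/1)^3 = 1280 gives (y/1)^3 = 512, so y/1 = 8 and y = 8.

y = 8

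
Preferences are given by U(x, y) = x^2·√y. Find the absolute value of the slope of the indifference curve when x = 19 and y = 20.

MU_x = 2·x·√y and MU_y = 0.5·x^2·y^(-0.5).
MRS = MU_x/MU_y = (4)·y/x.
At (19, 20): MRS = 80/19.
So at (19, 20) the consumer would give up 80/19 units of y for one more unit of x.

MRS = 80/19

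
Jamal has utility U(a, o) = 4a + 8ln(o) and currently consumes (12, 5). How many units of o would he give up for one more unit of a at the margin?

MRS = 2.5

MU_a = 4, MU_o = 8/o.
MRS = 4 ÷ (8/o).
At (12, 5): MRS = 2.5.
The indifference curve has slope −2.5 at this bundle.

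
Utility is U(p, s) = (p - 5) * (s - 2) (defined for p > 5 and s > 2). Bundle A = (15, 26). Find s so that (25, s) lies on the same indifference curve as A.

s = 14

U(15, 26) = 240.
Set U(25, s) = 240 and solve.
With p = 25: (25 − 5) = 20, so (s − 2) = 240/20 = 12.
So s = 2 + 12 = 14.
Check: U(25, 14) = 240.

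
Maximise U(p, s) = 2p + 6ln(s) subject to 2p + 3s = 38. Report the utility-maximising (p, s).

MU_p = 2, MU_s = 6/s.
MRS = 2 ÷ (6/s).
Tangency: set MRS = p_p/p_s = 2/3.
MRS depends only on s: (1/3)·s = 2/3 ⇒ s* = (2/3)/(1/3) = 2.
From the budget, 2·p = 38 − 3·2 = 32, so p* = 16.

p* = 16, s* = 2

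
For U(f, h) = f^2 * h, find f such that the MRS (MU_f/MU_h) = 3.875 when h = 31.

f = 16

MU_f = 2·f·h and MU_h = f^2.
MRS = MU_f/MU_h = (2/1)·h/f.
Substitute h = 31: MRS = 62/f. Setting 62/f = 3.875 gives f = 62/3.875 = 16.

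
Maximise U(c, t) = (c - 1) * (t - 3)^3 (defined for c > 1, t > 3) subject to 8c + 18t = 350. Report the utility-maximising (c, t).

MU_c = (t−3)^3, MU_t = 3·(c−1)·(t−3)^2.
MRS = (1/3)·(t−3)/(c−1).
Tangency: set MRS = p_c/p_t = 8/18 = 4/9.
So (1/3)·(t − 3)/(c − 1) = 4/9, i.e. (t − 3) = (4/3)·(c − 1).
Rewrite the budget in excess-of-subsistence terms: 8·(c − 1) + 18·(t − 3) = 350 − 8·1 − 18·3 = 288.
Substituting, 32·(c − 1) = 288, so c − 1 = 9 and c* = 10.
Then t − 3 = (4/3)·9 = 12, so t* = 15.

c* = 10, t* = 15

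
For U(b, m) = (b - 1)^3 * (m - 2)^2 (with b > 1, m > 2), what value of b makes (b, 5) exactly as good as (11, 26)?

U(11, 26) = 576000.
Set U(b, 5) = 576000 and solve.
With m = 5: (5 − 2)^2 = 9, so (b − 1)^3 = 576000/9 = 64000.
Taking the cube root (with b > 1): b − 1 = 40, so b = 41.
Check: U(41, 5) = 576000.

b = 41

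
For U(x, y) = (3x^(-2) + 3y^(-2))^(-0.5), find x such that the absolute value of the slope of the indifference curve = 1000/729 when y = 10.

x = 9

For CES with ρ = -2, MRS = (y/x)^3.
Setting (10/x)^3 = 1000/729 gives 10/x = 10/9 and x = 9.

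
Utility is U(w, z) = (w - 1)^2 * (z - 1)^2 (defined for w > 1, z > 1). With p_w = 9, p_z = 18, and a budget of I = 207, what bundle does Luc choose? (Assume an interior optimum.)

MU_w = 2·(w−1)·(z−1)^2, MU_z = 2·(w−1)^2·(z−1).
MRS = (z−1)/(w−1).
Tangency: set MRS = p_w/p_z = 9/18 = 0.5.
So (z − 1)/(w − 1) = 0.5, i.e. (z − 1) = 0.5·(w − 1).
Rewrite the budget in excess-of-subsistence terms: 9·(w − 1) + 18·(z − 1) = 207 − 9·1 − 18·1 = 180.
Substituting, 18·(w − 1) = 180, so w − 1 = 10 and w* = 11.
Then z − 1 = 0.5·10 = 5, so z* = 6.

w* = 11, z* = 6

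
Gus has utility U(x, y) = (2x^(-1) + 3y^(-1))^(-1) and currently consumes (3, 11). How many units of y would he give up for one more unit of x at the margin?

For CES with ρ = -1, MRS = (2/3)·(y/x)^2.
At (3, 11): MRS = 242/27.
That is, one extra unit of x is worth 242/27 units of y at the margin.

MRS = 242/27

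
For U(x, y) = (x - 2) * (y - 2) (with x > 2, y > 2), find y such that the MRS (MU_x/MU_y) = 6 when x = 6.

y = 26

MU_x = (y−2), MU_y = (x−2).
MRS = (y−2)/(x−2).
Substitute x = 6: MRS = (y − 2)/4. Setting this equal to 6 gives y − 2 = 6·4 = 24, so y = 26.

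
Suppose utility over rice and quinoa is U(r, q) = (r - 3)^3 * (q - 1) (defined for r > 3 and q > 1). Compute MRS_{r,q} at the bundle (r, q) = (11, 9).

MRS = 3

MU_r = 3·(r−3)^2·(q−1), MU_q = (r−3)^3.
MRS = (3/1)·(q−1)/(r−3).
At (11, 9): MRS = 3.
So at (11, 9) the consumer would give up 3 units of q for one more unit of r.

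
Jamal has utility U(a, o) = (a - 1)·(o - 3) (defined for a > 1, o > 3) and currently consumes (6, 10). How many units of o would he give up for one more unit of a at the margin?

MRS = 1.4

MU_a = (o−3), MU_o = (a−1).
MRS = (o−3)/(a−1).
At (6, 10): MRS = 1.4.
So at (6, 10) the consumer would give up 1.4 units of o for one more unit of a.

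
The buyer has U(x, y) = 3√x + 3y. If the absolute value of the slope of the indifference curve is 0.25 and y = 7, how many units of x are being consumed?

x = 4

MU_x = 3/(2√x), MU_y = 3.
MRS = 3/(2√x) ÷ 3.
MRS depends only on x: 0.5/√x = 0.25 ⇒ √x = 0.5/0.25 = 2 ⇒ x = 4.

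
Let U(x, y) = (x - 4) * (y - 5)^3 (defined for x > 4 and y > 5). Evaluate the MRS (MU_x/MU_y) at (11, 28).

MU_x = (y−5)^3, MU_y = 3·(x−4)·(y−5)^2.
MRS = (1/3)·(y−5)/(x−4).
At (11, 28): MRS = 23/21.
The indifference curve has slope −23/21 at this bundle.

MRS = 23/21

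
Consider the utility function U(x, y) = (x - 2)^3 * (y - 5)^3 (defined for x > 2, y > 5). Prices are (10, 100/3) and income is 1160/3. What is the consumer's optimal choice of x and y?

x* = 12, y* = 8

MU_x = 3·(x−2)^2·(y−5)^3, MU_y = 3·(x−2)^3·(y−5)^2.
MRS = (y−5)/(x−2).
Tangency: set MRS = p_x/p_y = 10/(100/3) = 0.3.
So (y − 5)/(x − 2) = 0.3, i.e. (y − 5) = 0.3·(x − 2).
Rewrite the budget in excess-of-subsistence terms: 10·(x − 2) + (100/3)·(y − 5) = 1160/3 − 10·2 − (100/3)·5 = 200.
Substituting, 20·(x − 2) = 200, so x − 2 = 10 and x* = 12.
Then y − 5 = 0.3·10 = 3, so y* = 8.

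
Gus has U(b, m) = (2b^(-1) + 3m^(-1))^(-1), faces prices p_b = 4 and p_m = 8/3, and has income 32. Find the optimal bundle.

For CES with ρ = -1, MRS = (2/3)·(m/b)^2.
Tangency: set MRS = p_b/p_m = 4/(8/3) = 1.5.
So (m/b)^2 = 2.25; taking the square root, m/b = 1.5, i.e. m = 1.5·b.
Substitute into the budget 4·b + (8/3)·m = 32: 8·b = 32, so b* = 4 and m* = 1.5·4 = 6.

b* = 4, m* = 6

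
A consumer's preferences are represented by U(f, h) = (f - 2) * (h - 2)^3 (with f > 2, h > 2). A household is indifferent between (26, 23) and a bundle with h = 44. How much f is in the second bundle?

f = 5

U(26, 23) = 222264.
Set U(f, 44) = 222264 and solve.
With h = 44: (44 − 2)^3 = 74088, so (f − 2) = 222264/74088 = 3.
So f = 2 + 3 = 5.
Check: U(5, 44) = 222264.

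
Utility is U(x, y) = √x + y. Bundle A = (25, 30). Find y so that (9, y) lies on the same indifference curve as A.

U(25, 30) = 35.
Set U(9, y) = 35 and solve.
With x = 9: √9 = 3, so y = 35 − 3 = 32.
Check: U(9, 32) = 35.

y = 32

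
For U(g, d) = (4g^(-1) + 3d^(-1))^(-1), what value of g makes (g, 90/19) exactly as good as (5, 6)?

g = 6

U depends on (g, d) only through S = 4g^(-1) + 3d^(-1), so equal utility means equal S. At (5, 6): S = 1.3.
With d = 90/19: 3·(90/19)^(-1) = 19/30, so 4g^(-1) = 1.3 − 19/30 = 2/3, i.e. g^(-1) = 1/6.
Hence g = 1/(1/6) = 6.
Check: U(6, 90/19) = 0.7692.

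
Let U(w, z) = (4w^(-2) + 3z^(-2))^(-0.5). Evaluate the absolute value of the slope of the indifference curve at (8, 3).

For CES with ρ = -2, MRS = (4/3)·(z/w)^3.
At (8, 3): MRS = 9/128.
The indifference curve has slope −9/128 at this bundle.

MRS = 9/128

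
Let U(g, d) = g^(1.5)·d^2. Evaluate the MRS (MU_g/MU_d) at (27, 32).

MRS = 8/9

MU_g = 1.5·√g·d^2 and MU_d = 2·g^(1.5)·d.
MRS = MU_g/MU_d = (0.75)·d/g.
At (27, 32): MRS = 8/9.
So at (27, 32) the consumer would give up 8/9 units of d for one more unit of g.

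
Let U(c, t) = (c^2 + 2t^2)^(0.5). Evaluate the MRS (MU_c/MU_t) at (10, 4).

For CES with ρ = 2, MRS = (1/2)·(t/c)^(-1).
At (10, 4): MRS = 1.25.
So at (10, 4) the consumer would give up 1.25 units of t for one more unit of c.

MRS = 1.25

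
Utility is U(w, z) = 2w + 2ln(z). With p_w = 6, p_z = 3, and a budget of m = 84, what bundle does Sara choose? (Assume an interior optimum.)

MU_w = 2, MU_z = 2/z.
MRS = 2 ÷ (2/z).
Tangency: set MRS = p_w/p_z = 6/3 = 2.
MRS depends only on z: z = 2 ⇒ z* = 2.
From the budget, 6·w = 84 − 3·2 = 78, so w* = 13.

w* = 13, z* = 2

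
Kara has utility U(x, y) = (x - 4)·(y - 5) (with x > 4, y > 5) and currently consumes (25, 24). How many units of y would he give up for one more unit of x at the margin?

MU_x = (y−5), MU_y = (x−4).
MRS = (y−5)/(x−4).
At (25, 24): MRS = 19/21.
So at (25, 24) the consumer would give up 19/21 units of y for one more unit of x.

MRS = 19/21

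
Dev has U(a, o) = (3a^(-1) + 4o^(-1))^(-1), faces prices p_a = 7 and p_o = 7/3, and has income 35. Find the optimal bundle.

a* = 3, o* = 6

For CES with ρ = -1, MRS = (3/4)·(o/a)^2.
Tangency: set MRS = p_a/p_o = 7/(7/3) = 3.
So (o/a)^2 = 4; taking the square root, o/a = 2, i.e. o = 2·a.
Substitute into the budget 7·a + (7/3)·o = 35: (35/3)·a = 35, so a* = 3 and o* = 2·3 = 6.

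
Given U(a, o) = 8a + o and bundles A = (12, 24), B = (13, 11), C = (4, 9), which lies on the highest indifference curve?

Bundle A

Evaluate utility at each bundle:
U(A) = 120.
U(B) = 115.
U(C) = 41.
Highest utility is A, so A ≻ B ≻ C.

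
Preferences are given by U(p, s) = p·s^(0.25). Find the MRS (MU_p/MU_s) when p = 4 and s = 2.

MU_p = s^(0.25) and MU_s = 0.25·p·s^(-0.75).
MRS = MU_p/MU_s = (4)·s/p.
At (4, 2): MRS = 2.
The indifference curve has slope −2 at this bundle.

MRS = 2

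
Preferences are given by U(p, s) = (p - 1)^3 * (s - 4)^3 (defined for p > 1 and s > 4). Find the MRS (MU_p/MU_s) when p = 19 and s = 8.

MRS = 2/9

MU_p = 3·(p−1)^2·(s−4)^3, MU_s = 3·(p−1)^3·(s−4)^2.
MRS = (s−4)/(p−1).
At (19, 8): MRS = 2/9.
So at (19, 8) the consumer would give up 2/9 units of s for one more unit of p.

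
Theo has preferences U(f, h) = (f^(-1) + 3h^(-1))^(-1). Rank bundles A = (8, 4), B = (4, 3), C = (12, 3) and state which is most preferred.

Evaluate utility at each bundle:
U(A) = 1.143.
U(B) = 0.800.
U(C) = 0.923.
Highest utility is A, so A ≻ C ≻ B.

Bundle A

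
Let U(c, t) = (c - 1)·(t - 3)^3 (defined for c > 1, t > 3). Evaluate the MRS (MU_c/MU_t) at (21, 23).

MRS = 1/3

MU_c = (t−3)^3, MU_t = 3·(c−1)·(t−3)^2.
MRS = (1/3)·(t−3)/(c−1).
At (21, 23): MRS = 1/3.
That is, one extra unit of c is worth 1/3 units of t at the margin.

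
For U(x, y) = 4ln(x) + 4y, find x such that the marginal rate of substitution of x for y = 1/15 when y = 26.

x = 15

MU_x = 4/x, MU_y = 4.
MRS = 4/x ÷ 4.
MRS depends only on x: 1/x = 1/15 ⇒ x = 1/(1/15) = 15.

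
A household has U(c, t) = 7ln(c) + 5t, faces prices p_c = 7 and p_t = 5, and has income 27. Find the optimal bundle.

c* = 1, t* = 4

MU_c = 7/c, MU_t = 5.
MRS = 7/c ÷ 5.
Tangency: set MRS = p_c/p_t = 7/5 = 1.4.
MRS depends only on c: 1.4/c = 1.4 ⇒ c* = 1.4/1.4 = 1.
From the budget, 5·t = 27 − 7·1 = 20, so t* = 4.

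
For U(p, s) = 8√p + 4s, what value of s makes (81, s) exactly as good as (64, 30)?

s = 28

U(64, 30) = 184.
Set U(81, s) = 184 and solve.
With p = 81: √81 = 9, so 4s = 184 − 8·9 = 112 and s = 28.
Check: U(81, 28) = 184.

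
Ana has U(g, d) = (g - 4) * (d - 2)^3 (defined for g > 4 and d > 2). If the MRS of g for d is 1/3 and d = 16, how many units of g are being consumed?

MU_g = (d−2)^3, MU_d = 3·(g−4)·(d−2)^2.
MRS = (1/3)·(d−2)/(g−4).
Substitute d = 16: MRS = (14/3)/(g − 4). Setting this equal to 1/3 gives g − 4 = (14/3)/(1/3) = 14, so g = 18.

g = 18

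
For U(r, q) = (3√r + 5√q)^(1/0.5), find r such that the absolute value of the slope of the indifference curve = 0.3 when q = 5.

r = 20

For CES with ρ = 0.5, MRS = (3/5)·√(q/r).
Setting (3/5)·√(5/r) = 0.3 gives √(5/r) = 0.5, so 5/r = 0.25 and r = 20.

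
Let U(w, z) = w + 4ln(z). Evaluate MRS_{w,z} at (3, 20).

MRS = 5

MU_w = 1, MU_z = 4/z.
MRS = 1 ÷ (4/z).
At (3, 20): MRS = 5.
That is, one extra unit of w is worth 5 units of z at the margin.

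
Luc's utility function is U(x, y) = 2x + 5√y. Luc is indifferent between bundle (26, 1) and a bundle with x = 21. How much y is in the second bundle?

U(26, 1) = 57.
Set U(21, y) = 57 and solve.
With x = 21: 5√y = 57 − 2·21 = 15, so √y = 3 and y = 9.
Check: U(21, 9) = 57.

y = 9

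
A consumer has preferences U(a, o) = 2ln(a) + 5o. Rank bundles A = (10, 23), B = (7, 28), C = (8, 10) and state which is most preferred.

Evaluate utility at each bundle:
U(A) = 119.605.
U(B) = 143.892.
U(C) = 54.159.
Highest utility is B, so B ≻ A ≻ C.

Bundle B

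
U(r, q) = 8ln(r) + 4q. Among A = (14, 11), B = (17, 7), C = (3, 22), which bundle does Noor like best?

Bundle C

Evaluate utility at each bundle:
U(A) = 65.112.
U(B) = 50.666.
U(C) = 96.789.
Highest utility is C, so C ≻ A ≻ B.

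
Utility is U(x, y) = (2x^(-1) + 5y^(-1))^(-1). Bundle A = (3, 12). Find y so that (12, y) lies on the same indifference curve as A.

U depends on (x, y) only through S = 2x^(-1) + 5y^(-1), so equal utility means equal S. At (3, 12): S = 13/12.
With x = 12: 2·12^(-1) = 1/6, so 5y^(-1) = 13/12 − 1/6 = 11/12, i.e. y^(-1) = 11/60.
Hence y = 1/(11/60) = 60/11.
Check: U(12, 60/11) = 0.9231.

y = 60/11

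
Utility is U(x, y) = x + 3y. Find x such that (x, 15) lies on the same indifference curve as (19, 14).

U(19, 14) = 61.
Set U(x, 15) = 61 and solve.
x + 3·15 = 61 ⇒ x = 16 ⇒ x = 16.
Check: U(16, 15) = 61.

x = 16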